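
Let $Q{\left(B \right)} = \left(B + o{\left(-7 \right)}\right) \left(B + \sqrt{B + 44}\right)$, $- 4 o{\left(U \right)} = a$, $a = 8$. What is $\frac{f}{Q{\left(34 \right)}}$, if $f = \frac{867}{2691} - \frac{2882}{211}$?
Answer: $- \frac{42910975}{3264477216} + \frac{2524175 \sqrt{78}}{6528954432} \approx -0.0097304$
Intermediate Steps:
$o{\left(U \right)} = -2$ ($o{\left(U \right)} = \left(- \frac{1}{4}\right) 8 = -2$)
$Q{\left(B \right)} = \left(-2 + B\right) \left(B + \sqrt{44 + B}\right)$ ($Q{\left(B \right)} = \left(B - 2\right) \left(B + \sqrt{B + 44}\right) = \left(-2 + B\right) \left(B + \sqrt{44 + B}\right)$)
$f = - \frac{2524175}{189267}$ ($f = 867 \cdot \frac{1}{2691} - \frac{2882}{211} = \frac{289}{897} - \frac{2882}{211} = - \frac{2524175}{189267} \approx -13.337$)
$\frac{f}{Q{\left(34 \right)}} = - \frac{2524175}{189267 \left(34^{2} - 68 - 2 \sqrt{44 + 34} + 34 \sqrt{44 + 34}\right)} = - \frac{2524175}{189267 \left(1156 - 68 - 2 \sqrt{78} + 34 \sqrt{78}\right)} = - \frac{2524175}{189267 \left(1088 + 32 \sqrt{78}\right)}$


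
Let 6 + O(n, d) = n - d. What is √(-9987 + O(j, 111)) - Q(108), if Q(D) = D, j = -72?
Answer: -108 + 8*I*√159 ≈ -108.0 + 100.88*I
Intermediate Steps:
O(n, d) = -6 + n - d (O(n, d) = -6 + (n - d) = -6 + n - d)
√(-9987 + O(j, 111)) - Q(108) = √(-9987 + (-6 - 72 - 1*111)) - 1*108 = √(-9987 + (-6 - 72 - 111)) - 108 = √(-9987 - 189) - 108 = √(-10176) - 108 = 8*I*√159 - 108 = -108 + 8*I*√159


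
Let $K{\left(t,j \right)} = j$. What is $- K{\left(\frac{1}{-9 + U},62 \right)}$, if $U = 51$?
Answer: $-62$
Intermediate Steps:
$- K{\left(\frac{1}{-9 + U},62 \right)} = \left(-1\right) 62 = -62$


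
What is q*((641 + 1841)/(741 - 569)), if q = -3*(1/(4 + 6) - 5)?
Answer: 182427/860 ≈ 212.12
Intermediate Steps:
q = 147/10 (q = -3*(1/10 - 5) = -3*(⅒ - 5) = -3*(-49/10) = 147/10 ≈ 14.700)
q*((641 + 1841)/(741 - 569)) = 147*((641 + 1841)/(741 - 569))/10 = 147*(2482/172)/10 = 147*(2482*(1/172))/10 = (147/10)*(1241/86) = 182427/860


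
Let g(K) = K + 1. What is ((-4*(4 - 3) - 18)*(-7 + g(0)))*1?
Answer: 132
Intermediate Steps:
g(K) = 1 + K
((-4*(4 - 3) - 18)*(-7 + g(0)))*1 = ((-4*(4 - 3) - 18)*(-7 + (1 + 0)))*1 = ((-4*1 - 18)*(-7 + 1))*1 = ((-4 - 18)*(-6))*1 = -22*(-6)*1 = 132*1 = 132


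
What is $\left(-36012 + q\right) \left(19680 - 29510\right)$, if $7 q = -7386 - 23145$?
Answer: $\frac{2778105450}{7} \approx 3.9687 \cdot 10^{8}$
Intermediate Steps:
$q = - \frac{30531}{7}$ ($q = \frac{-7386 - 23145}{7} = \frac{1}{7} \left(-30531\right) = - \frac{30531}{7} \approx -4361.6$)
$\left(-36012 + q\right) \left(19680 - 29510\right) = \left(-36012 - \frac{30531}{7}\right) \left(19680 - 29510\right) = \left(- \frac{282615}{7}\right) \left(-9830\right) = \frac{2778105450}{7}$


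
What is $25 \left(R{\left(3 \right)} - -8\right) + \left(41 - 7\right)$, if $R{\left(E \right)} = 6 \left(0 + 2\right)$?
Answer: $534$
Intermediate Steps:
$R{\left(E \right)} = 12$ ($R{\left(E \right)} = 6 \cdot 2 = 12$)
$25 \left(R{\left(3 \right)} - -8\right) + \left(41 - 7\right) = 25 \left(12 - -8\right) + \left(41 - 7\right) = 25 \left(12 + 8\right) + \left(41 - 7\right) = 25 \cdot 20 + 34 = 500 + 34 = 534$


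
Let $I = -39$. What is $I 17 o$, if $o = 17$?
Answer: $-11271$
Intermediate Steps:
$I 17 o = \left(-39\right) 17 \cdot 17 = \left(-663\right) 17 = -11271$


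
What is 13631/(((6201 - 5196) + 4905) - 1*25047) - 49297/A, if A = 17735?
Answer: -1185142474/339394695 ≈ -3.4919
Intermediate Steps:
13631/(((6201 - 5196) + 4905) - 1*25047) - 49297/A = 13631/(((6201 - 5196) + 4905) - 1*25047) - 49297/17735 = 13631/((1005 + 4905) - 25047) - 49297*1/17735 = 13631/(5910 - 25047) - 49297/17735 = 13631/(-19137) - 49297/17735 = 13631*(-1/19137) - 49297/17735 = -13631/19137 - 49297/17735 = -1185142474/339394695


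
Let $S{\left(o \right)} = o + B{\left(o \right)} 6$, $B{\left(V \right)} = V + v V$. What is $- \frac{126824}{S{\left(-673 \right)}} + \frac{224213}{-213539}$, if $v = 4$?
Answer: $\frac{22404114317}{4455064157} \approx 5.0289$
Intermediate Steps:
$B{\left(V \right)} = 5 V$ ($B{\left(V \right)} = V + 4 V = 5 V$)
$S{\left(o \right)} = 31 o$ ($S{\left(o \right)} = o + 5 o 6 = o + 30 o = 31 o$)
$- \frac{126824}{S{\left(-673 \right)}} + \frac{224213}{-213539} = - \frac{126824}{31 \left(-673\right)} + \frac{224213}{-213539} = - \frac{126824}{-20863} + 224213 \left(- \frac{1}{213539}\right) = \left(-126824\right) \left(- \frac{1}{20863}\right) - \frac{224213}{213539} = \frac{126824}{20863} - \frac{224213}{213539} = \frac{22404114317}{4455064157}$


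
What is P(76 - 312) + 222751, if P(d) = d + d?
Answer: 222279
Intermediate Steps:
P(d) = 2*d
P(76 - 312) + 222751 = 2*(76 - 312) + 222751 = 2*(-236) + 222751 = -472 + 222751 = 222279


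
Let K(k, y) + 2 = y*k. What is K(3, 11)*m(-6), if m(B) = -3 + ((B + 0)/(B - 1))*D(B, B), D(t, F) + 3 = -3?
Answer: -1767/7 ≈ -252.43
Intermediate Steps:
D(t, F) = -6 (D(t, F) = -3 - 3 = -6)
K(k, y) = -2 + k*y (K(k, y) = -2 + y*k = -2 + k*y)
m(B) = -3 - 6*B/(-1 + B) (m(B) = -3 + ((B + 0)/(B - 1))*(-6) = -3 + (B/(-1 + B))*(-6) = -3 - 6*B/(-1 + B))
K(3, 11)*m(-6) = (-2 + 3*11)*(3*(1 - 3*(-6))/(-1 - 6)) = (-2 + 33)*(3*(1 + 18)/(-7)) = 31*(3*(-1/7)*19) = 31*(-57/7) = -1767/7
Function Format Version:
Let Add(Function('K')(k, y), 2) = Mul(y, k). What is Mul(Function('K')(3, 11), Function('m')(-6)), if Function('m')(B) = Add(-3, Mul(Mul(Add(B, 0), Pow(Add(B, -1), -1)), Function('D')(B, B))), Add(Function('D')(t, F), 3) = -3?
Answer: Rational(-1767, 7) ≈ -252.43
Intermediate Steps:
Function('D')(t, F) = -6 (Function('D')(t, F) = Add(-3, -3) = -6)
Function('K')(k, y) = Add(-2, Mul(k, y)) (Function('K')(k, y) = Add(-2, Mul(y, k)) = Add(-2, Mul(k, y)))
Function('m')(B) = Add(-3, Mul(-6, B, Pow(Add(-1, B), -1))) (Function('m')(B) = Add(-3, Mul(Mul(Add(B, 0), Pow(Add(B, -1), -1)), -6)) = Add(-3, Mul(Mul(B, Pow(Add(-1, B), -1)), -6)) = Add(-3, Mul(-6, B, Pow(Add(-1, B), -1))))
Mul(Function('K')(3, 11), Function('m')(-6)) = Mul(Add(-2, Mul(3, 11)), Mul(3, Pow(Add(-1, -6), -1), Add(1, Mul(-3, -6)))) = Mul(Add(-2, 33), Mul(3, Pow(-7, -1), Add(1, 18))) = Mul(31, Mul(3, Rational(-1, 7), 19)) = Mul(31, Rational(-57, 7)) = Rational(-1767, 7)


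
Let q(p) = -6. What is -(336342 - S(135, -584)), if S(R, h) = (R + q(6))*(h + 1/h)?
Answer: -240420081/584 ≈ -4.1168e+5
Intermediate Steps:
S(R, h) = (-6 + R)*(h + 1/h) (S(R, h) = (R - 6)*(h + 1/h) = (-6 + R)*(h + 1/h))
-(336342 - S(135, -584)) = -(336342 - (-6 + 135 + (-584)**2*(-6 + 135))/(-584)) = -(336342 - (-1)*(-6 + 135 + 341056*129)/584) = -(336342 - (-1)*(-6 + 135 + 43996224)/584) = -(336342 - (-1)*43996353/584) = -(336342 - 1*(-43996353/584)) = -(336342 + 43996353/584) = -1*240420081/584 = -240420081/584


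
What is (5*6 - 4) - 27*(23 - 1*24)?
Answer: 53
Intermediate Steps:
(5*6 - 4) - 27*(23 - 1*24) = (30 - 4) - 27*(23 - 24) = 26 - 27*(-1) = 26 + 27 = 53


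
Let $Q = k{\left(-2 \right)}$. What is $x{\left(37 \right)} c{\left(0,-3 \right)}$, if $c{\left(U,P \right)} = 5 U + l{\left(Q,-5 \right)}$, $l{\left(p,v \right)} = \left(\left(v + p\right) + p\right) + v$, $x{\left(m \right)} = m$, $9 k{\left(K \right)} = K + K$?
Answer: $- \frac{3626}{9} \approx -402.89$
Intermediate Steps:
$k{\left(K \right)} = \frac{2 K}{9}$ ($k{\left(K \right)} = \frac{K + K}{9} = \frac{2 K}{9}$)
$Q = - \frac{4}{9}$ ($Q = \frac{2}{9} \left(-2\right) = - \frac{4}{9} \approx -0.44444$)
$l{\left(p,v \right)} = 2 p + 2 v$ ($l{\left(p,v \right)} = \left(\left(p + v\right) + p\right) + v = \left(v + 2 p\right) + v = 2 p + 2 v$)
$c{\left(U,P \right)} = - \frac{98}{9} + 5 U$ ($c{\left(U,P \right)} = 5 U + \left(2 \left(- \frac{4}{9}\right) + 2 \left(-5\right)\right) = 5 U - \frac{98}{9} = - \frac{98}{9} + 5 U$)
$x{\left(37 \right)} c{\left(0,-3 \right)} = 37 \left(- \frac{98}{9} + 5 \cdot 0\right) = 37 \left(- \frac{98}{9} + 0\right) = 37 \left(- \frac{98}{9}\right) = - \frac{3626}{9}$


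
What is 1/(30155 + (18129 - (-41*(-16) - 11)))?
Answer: 1/47639 ≈ 2.0991e-5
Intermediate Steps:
1/(30155 + (18129 - (-41*(-16) - 11))) = 1/(30155 + (18129 - (656 - 11))) = 1/(30155 + (18129 - 1*645)) = 1/(30155 + (18129 - 645)) = 1/(30155 + 17484) = 1/47639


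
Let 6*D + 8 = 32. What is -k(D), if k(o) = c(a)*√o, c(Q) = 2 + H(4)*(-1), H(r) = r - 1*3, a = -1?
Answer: -2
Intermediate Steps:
H(r) = -3 + r (H(r) = r - 3 = -3 + r)
c(Q) = 1 (c(Q) = 2 + (-3 + 4)*(-1) = 2 + 1*(-1) = 2 - 1 = 1)
D = 4 (D = -4/3 + (⅙)*32 = -4/3 + 16/3 = 4)
k(o) = √o (k(o) = 1*√o = √o)
-k(D) = -√4 = -1*2 = -2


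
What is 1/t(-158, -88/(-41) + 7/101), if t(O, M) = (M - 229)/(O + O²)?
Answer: -51360823/469557 ≈ -109.38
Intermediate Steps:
t(O, M) = (-229 + M)/(O + O²)
1/t(-158, -88/(-41) + 7/101) = 1/((-229 + (-88/(-41) + 7/101))/((-158)*(1 - 158))) = 1/(-1/158*(-229 + (-88*(-1/41) + 7*(1/101)))/(-157)) = 1/(-1/158*(-1/157)*(-229 + (88/41 + 7/101))) = 1/(-1/158*(-1/157)*(-229 + 9175/4141)) = 1/(-1/158*(-1/157)*(-939114/4141)) = 1/(-469557/51360823) = -51360823/469557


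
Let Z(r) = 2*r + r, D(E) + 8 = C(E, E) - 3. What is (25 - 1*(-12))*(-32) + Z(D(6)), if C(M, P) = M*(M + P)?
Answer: -1001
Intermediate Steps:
D(E) = -11 + 2*E**2 (D(E) = -8 + (E*(E + E) - 3) = -8 + (E*(2*E) - 3) = -8 + (2*E**2 - 3) = -8 + (-3 + 2*E**2) = -11 + 2*E**2)
Z(r) = 3*r
(25 - 1*(-12))*(-32) + Z(D(6)) = (25 - 1*(-12))*(-32) + 3*(-11 + 2*6**2) = (25 + 12)*(-32) + 3*(-11 + 2*36) = 37*(-32) + 3*(-11 + 72) = -1184 + 3*61 = -1184 + 183 = -1001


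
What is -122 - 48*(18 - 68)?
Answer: 2278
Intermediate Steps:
-122 - 48*(18 - 68) = -122 - 48*(-50) = -122 + 2400 = 2278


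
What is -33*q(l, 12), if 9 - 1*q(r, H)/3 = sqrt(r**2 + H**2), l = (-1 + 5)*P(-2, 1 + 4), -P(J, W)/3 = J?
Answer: -891 + 1188*sqrt(5) ≈ 1765.4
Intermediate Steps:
P(J, W) = -3*J
l = 24 (l = (-1 + 5)*(-3*(-2)) = 4*6 = 24)
q(r, H) = 27 - 3*sqrt(H**2 + r**2) (q(r, H) = 27 - 3*sqrt(r**2 + H**2) = 27 - 3*sqrt(H**2 + r**2))
-33*q(l, 12) = -33*(27 - 3*sqrt(12**2 + 24**2)) = -33*(27 - 3*sqrt(144 + 576)) = -33*(27 - 36*sqrt(5)) = -891 + 1188*sqrt(5)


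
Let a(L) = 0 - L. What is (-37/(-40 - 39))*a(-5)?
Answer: 185/79 ≈ 2.3418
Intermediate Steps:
a(L) = -L
(-37/(-40 - 39))*a(-5) = (-37/(-40 - 39))*(-1*(-5)) = -37/(-79)*5 = -37*(-1/79)*5 = (37/79)*5 = 185/79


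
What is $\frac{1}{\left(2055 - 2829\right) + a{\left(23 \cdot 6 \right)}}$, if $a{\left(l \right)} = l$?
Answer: $- \frac{1}{636} \approx -0.0015723$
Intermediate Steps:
$\frac{1}{\left(2055 - 2829\right) + a{\left(23 \cdot 6 \right)}} = \frac{1}{\left(2055 - 2829\right) + 23 \cdot 6} = \frac{1}{\left(2055 - 2829\right) + 138} = \frac{1}{-774 + 138} = \frac{1}{-636} = - \frac{1}{636}$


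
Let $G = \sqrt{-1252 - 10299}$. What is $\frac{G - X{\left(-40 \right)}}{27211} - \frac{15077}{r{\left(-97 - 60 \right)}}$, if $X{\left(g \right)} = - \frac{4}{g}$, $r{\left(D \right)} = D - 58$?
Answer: $\frac{820520451}{11700730} + \frac{i \sqrt{11551}}{27211} \approx 70.126 + 0.0039497 i$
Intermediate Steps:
$r{\left(D \right)} = -58 + D$
$G = i \sqrt{11551}$ ($G = \sqrt{-11551} = i \sqrt{11551} \approx 107.48 i$)
$\frac{G - X{\left(-40 \right)}}{27211} - \frac{15077}{r{\left(-97 - 60 \right)}} = \frac{i \sqrt{11551} - - \frac{4}{-40}}{27211} - \frac{15077}{-58 - 157} = \left(i \sqrt{11551} - \left(-4\right) \left(- \frac{1}{40}\right)\right) \frac{1}{27211} - \frac{15077}{-58 - 157} = \left(i \sqrt{11551} - \frac{1}{10}\right) \frac{1}{27211} - \frac{15077}{-215} = \left(i \sqrt{11551} - \frac{1}{10}\right) \frac{1}{27211} - - \frac{15077}{215} = \left(- \frac{1}{10} + i \sqrt{11551}\right) \frac{1}{27211} + \frac{15077}{215} = \left(- \frac{1}{272110} + \frac{i \sqrt{11551}}{27211}\right) + \frac{15077}{215} = \frac{820520451}{11700730} + \frac{i \sqrt{11551}}{27211}$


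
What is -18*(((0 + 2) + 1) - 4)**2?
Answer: -18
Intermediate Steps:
-18*(((0 + 2) + 1) - 4)**2 = -18*((2 + 1) - 4)**2 = -18*(3 - 4)**2 = -18*(-1)**2 = -18*1 = -18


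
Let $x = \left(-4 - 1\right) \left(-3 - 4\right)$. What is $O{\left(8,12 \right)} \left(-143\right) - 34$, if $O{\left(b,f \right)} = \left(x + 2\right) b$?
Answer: $-42362$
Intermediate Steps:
$x = 35$ ($x = \left(-5\right) \left(-7\right) = 35$)
$O{\left(b,f \right)} = 37 b$ ($O{\left(b,f \right)} = \left(35 + 2\right) b = 37 b$)
$O{\left(8,12 \right)} \left(-143\right) - 34 = 37 \cdot 8 \left(-143\right) - 34 = 296 \left(-143\right) - 34 = -42328 - 34 = -42362$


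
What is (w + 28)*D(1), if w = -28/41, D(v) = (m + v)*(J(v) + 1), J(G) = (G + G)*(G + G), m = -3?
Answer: -11200/41 ≈ -273.17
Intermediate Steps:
J(G) = 4*G² (J(G) = (2*G)*(2*G) = 4*G²)
D(v) = (1 + 4*v²)*(-3 + v) (D(v) = (-3 + v)*(4*v² + 1) = (-3 + v)*(1 + 4*v²) = (1 + 4*v²)*(-3 + v))
w = -28/41 (w = -28*1/41 = -28/41 ≈ -0.68293)
(w + 28)*D(1) = (-28/41 + 28)*(-3 + 1 - 12*1² + 4*1³) = 1120*(-3 + 1 - 12*1 + 4*1)/41 = 1120*(-3 + 1 - 12 + 4)/41 = (1120/41)*(-10) = -11200/41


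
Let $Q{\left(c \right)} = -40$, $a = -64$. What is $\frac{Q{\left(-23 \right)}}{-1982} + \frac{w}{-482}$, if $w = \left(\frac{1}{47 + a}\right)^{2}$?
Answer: $\frac{2784969}{138044318} \approx 0.020174$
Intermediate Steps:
$w = \frac{1}{289}$ ($w = \left(\frac{1}{47 - 64}\right)^{2} = \left(\frac{1}{-17}\right)^{2} = \left(- \frac{1}{17}\right)^{2} = \frac{1}{289} \approx 0.0034602$)
$\frac{Q{\left(-23 \right)}}{-1982} + \frac{w}{-482} = - \frac{40}{-1982} + \frac{1}{289 \left(-482\right)} = \left(-40\right) \left(- \frac{1}{1982}\right) + \frac{1}{289} \left(- \frac{1}{482}\right) = \frac{20}{991} - \frac{1}{139298} = \frac{2784969}{138044318}$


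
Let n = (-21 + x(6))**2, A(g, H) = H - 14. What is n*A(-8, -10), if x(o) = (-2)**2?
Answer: -6936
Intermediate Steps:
A(g, H) = -14 + H
x(o) = 4
n = 289 (n = (-21 + 4)**2 = (-17)**2 = 289)
n*A(-8, -10) = 289*(-14 - 10) = 289*(-24) = -6936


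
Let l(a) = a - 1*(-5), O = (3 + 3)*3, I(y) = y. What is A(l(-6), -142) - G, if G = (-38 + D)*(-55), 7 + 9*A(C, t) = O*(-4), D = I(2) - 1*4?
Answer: -19879/9 ≈ -2208.8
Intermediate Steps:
O = 18 (O = 6*3 = 18)
l(a) = 5 + a (l(a) = a + 5 = 5 + a)
D = -2 (D = 2 - 1*4 = 2 - 4 = -2)
A(C, t) = -79/9 (A(C, t) = -7/9 + (18*(-4))/9 = -7/9 + (⅑)*(-72) = -7/9 - 8 = -79/9)
G = 2200 (G = (-38 - 2)*(-55) = -40*(-55) = 2200)
A(l(-6), -142) - G = -79/9 - 1*2200 = -79/9 - 2200 = -19879/9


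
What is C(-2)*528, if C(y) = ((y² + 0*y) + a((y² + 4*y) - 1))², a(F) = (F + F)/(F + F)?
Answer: 13200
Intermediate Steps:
a(F) = 1 (a(F) = (2*F)/((2*F)) = (2*F)*(1/(2*F)) = 1)
C(y) = (1 + y²)² (C(y) = ((y² + 0*y) + 1)² = ((y² + 0) + 1)² = (y² + 1)² = (1 + y²)²)
C(-2)*528 = (1 + (-2)²)²*528 = (1 + 4)²*528 = 5²*528 = 25*528 = 13200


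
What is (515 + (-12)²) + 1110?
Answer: 1769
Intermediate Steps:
(515 + (-12)²) + 1110 = (515 + 144) + 1110 = 659 + 1110 = 1769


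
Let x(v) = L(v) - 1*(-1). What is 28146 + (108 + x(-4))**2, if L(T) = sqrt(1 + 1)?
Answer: 40029 + 218*sqrt(2) ≈ 40337.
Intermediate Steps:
L(T) = sqrt(2)
x(v) = 1 + sqrt(2) (x(v) = sqrt(2) - 1*(-1) = sqrt(2) + 1 = 1 + sqrt(2))
28146 + (108 + x(-4))**2 = 28146 + (108 + (1 + sqrt(2)))**2 = 28146 + (109 + sqrt(2))**2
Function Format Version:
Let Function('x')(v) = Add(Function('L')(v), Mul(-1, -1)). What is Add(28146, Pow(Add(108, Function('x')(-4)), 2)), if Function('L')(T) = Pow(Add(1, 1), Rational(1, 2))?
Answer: Add(40029, Mul(218, Pow(2, Rational(1, 2)))) ≈ 40337.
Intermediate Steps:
Function('L')(T) = Pow(2, Rational(1, 2))
Function('x')(v) = Add(1, Pow(2, Rational(1, 2))) (Function('x')(v) = Add(Pow(2, Rational(1, 2)), Mul(-1, -1)) = Add(Pow(2, Rational(1, 2)), 1) = Add(1, Pow(2, Rational(1, 2))))
Add(28146, Pow(Add(108, Function('x')(-4)), 2)) = Add(28146, Pow(Add(108, Add(1, Pow(2, Rational(1, 2)))), 2)) = Add(28146, Pow(Add(109, Pow(2, Rational(1, 2))), 2))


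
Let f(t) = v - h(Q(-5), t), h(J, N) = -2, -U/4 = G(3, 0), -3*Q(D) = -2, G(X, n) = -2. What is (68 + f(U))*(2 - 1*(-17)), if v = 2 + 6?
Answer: 1482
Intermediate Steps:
Q(D) = ⅔ (Q(D) = -⅓*(-2) = ⅔)
U = 8 (U = -4*(-2) = 8)
v = 8
f(t) = 10 (f(t) = 8 - 1*(-2) = 8 + 2 = 10)
(68 + f(U))*(2 - 1*(-17)) = (68 + 10)*(2 - 1*(-17)) = 78*(2 + 17) = 78*19 = 1482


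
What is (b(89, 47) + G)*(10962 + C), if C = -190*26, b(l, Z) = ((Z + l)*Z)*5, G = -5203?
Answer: 161130654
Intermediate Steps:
b(l, Z) = 5*Z*(Z + l) (b(l, Z) = (Z*(Z + l))*5 = 5*Z*(Z + l))
C = -4940
(b(89, 47) + G)*(10962 + C) = (5*47*(47 + 89) - 5203)*(10962 - 4940) = (5*47*136 - 5203)*6022 = (31960 - 5203)*6022 = 26757*6022 = 161130654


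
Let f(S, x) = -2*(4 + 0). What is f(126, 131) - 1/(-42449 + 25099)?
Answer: -138799/17350 ≈ -7.9999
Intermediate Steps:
f(S, x) = -8 (f(S, x) = -2*4 = -8)
f(126, 131) - 1/(-42449 + 25099) = -8 - 1/(-42449 + 25099) = -8 - 1/(-17350) = -8 - 1*(-1/17350) = -8 + 1/17350 = -138799/17350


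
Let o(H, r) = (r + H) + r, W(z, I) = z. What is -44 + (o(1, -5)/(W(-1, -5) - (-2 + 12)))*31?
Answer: -205/11 ≈ -18.636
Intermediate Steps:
o(H, r) = H + 2*r (o(H, r) = (H + r) + r = H + 2*r)
-44 + (o(1, -5)/(W(-1, -5) - (-2 + 12)))*31 = -44 + ((1 + 2*(-5))/(-1 - (-2 + 12)))*31 = -44 + ((1 - 10)/(-1 - 1*10))*31 = -44 - 9/(-1 - 10)*31 = -44 - 9/(-11)*31 = -44 - 9*(-1/11)*31 = -44 + (9/11)*31 = -44 + 279/11 = -205/11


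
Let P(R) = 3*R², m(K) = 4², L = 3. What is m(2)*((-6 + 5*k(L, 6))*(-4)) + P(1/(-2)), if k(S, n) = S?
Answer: -2301/4 ≈ -575.25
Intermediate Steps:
m(K) = 16
m(2)*((-6 + 5*k(L, 6))*(-4)) + P(1/(-2)) = 16*((-6 + 5*3)*(-4)) + 3*(1/(-2))² = 16*((-6 + 15)*(-4)) + 3*(-½)² = 16*(9*(-4)) + 3*(¼) = 16*(-36) + ¾ = -576 + ¾ = -2301/4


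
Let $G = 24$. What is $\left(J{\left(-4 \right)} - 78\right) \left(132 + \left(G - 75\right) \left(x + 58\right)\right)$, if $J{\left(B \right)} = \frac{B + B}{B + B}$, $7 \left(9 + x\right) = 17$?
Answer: $191796$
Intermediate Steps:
$x = - \frac{46}{7}$ ($x = -9 + \frac{1}{7} \cdot 17 = -9 + \frac{17}{7} = - \frac{46}{7} \approx -6.5714$)
$J{\left(B \right)} = 1$ ($J{\left(B \right)} = \frac{2 B}{2 B} = 2 B \frac{1}{2 B} = 1$)
$\left(J{\left(-4 \right)} - 78\right) \left(132 + \left(G - 75\right) \left(x + 58\right)\right) = \left(1 - 78\right) \left(132 + \left(24 - 75\right) \left(- \frac{46}{7} + 58\right)\right) = \left(1 - 78\right) \left(132 - \frac{18360}{7}\right) = - 77 \left(132 - \frac{18360}{7}\right) = \left(-77\right) \left(- \frac{17436}{7}\right) = 191796$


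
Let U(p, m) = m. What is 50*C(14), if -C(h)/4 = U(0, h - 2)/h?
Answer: -1200/7 ≈ -171.43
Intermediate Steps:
C(h) = -4*(-2 + h)/h (C(h) = -4*(h - 2)/h = -4*(-2 + h)/h)
50*C(14) = 50*(-4 + 8/14) = 50*(-4 + 8*(1/14)) = 50*(-4 + 4/7) = 50*(-24/7) = -1200/7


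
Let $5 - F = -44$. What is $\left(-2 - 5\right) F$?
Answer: $-343$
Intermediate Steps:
$F = 49$ ($F = 5 - -44 = 5 + 44 = 49$)
$\left(-2 - 5\right) F = \left(-2 - 5\right) 49 = \left(-7\right) 49 = -343$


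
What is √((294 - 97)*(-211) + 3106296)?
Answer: √3064729 ≈ 1750.6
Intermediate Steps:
√((294 - 97)*(-211) + 3106296) = √(197*(-211) + 3106296) = √(-41567 + 3106296) = √3064729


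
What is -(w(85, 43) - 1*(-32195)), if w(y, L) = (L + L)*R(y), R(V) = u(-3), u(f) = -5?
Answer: -31765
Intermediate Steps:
R(V) = -5
w(y, L) = -10*L (w(y, L) = (L + L)*(-5) = (2*L)*(-5) = -10*L)
-(w(85, 43) - 1*(-32195)) = -(-10*43 - 1*(-32195)) = -(-430 + 32195) = -1*31765 = -31765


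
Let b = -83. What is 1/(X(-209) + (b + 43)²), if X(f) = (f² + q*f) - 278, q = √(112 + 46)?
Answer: 45003/2018368411 + 209*√158/2018368411 ≈ 2.3598e-5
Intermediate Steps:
q = √158 ≈ 12.570
X(f) = -278 + f² + f*√158 (X(f) = (f² + √158*f) - 278 = (f² + f*√158) - 278 = -278 + f² + f*√158)
1/(X(-209) + (b + 43)²) = 1/((-278 + (-209)² - 209*√158) + (-83 + 43)²) = 1/((-278 + 43681 - 209*√158) + (-40)²) = 1/((43403 - 209*√158) + 1600) = 1/(45003 - 209*√158)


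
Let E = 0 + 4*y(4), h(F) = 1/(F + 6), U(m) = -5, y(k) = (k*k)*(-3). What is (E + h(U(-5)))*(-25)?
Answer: 4775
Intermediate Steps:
y(k) = -3*k**2 (y(k) = k**2*(-3) = -3*k**2)
h(F) = 1/(6 + F)
E = -192 (E = 0 + 4*(-3*4**2) = 0 + 4*(-3*16) = 0 + 4*(-48) = 0 - 192 = -192)
(E + h(U(-5)))*(-25) = (-192 + 1/(6 - 5))*(-25) = (-192 + 1/1)*(-25) = (-192 + 1)*(-25) = -191*(-25) = 4775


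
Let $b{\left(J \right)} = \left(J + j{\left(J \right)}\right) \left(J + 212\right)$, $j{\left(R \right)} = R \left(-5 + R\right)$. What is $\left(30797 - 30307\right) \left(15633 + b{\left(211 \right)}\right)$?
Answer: $9060591960$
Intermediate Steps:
$b{\left(J \right)} = \left(212 + J\right) \left(J + J \left(-5 + J\right)\right)$ ($b{\left(J \right)} = \left(J + J \left(-5 + J\right)\right) \left(J + 212\right) = \left(J + J \left(-5 + J\right)\right) \left(212 + J\right) = \left(212 + J\right) \left(J + J \left(-5 + J\right)\right)$)
$\left(30797 - 30307\right) \left(15633 + b{\left(211 \right)}\right) = \left(30797 - 30307\right) \left(15633 + 211 \left(-848 + 211^{2} + 208 \cdot 211\right)\right) = 490 \left(15633 + 211 \left(-848 + 44521 + 43888\right)\right) = 490 \left(15633 + 211 \cdot 87561\right) = 490 \left(15633 + 18475371\right) = 490 \cdot 18491004 = 9060591960$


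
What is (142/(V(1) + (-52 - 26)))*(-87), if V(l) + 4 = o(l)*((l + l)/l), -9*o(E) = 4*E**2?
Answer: 55593/373 ≈ 149.04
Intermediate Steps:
o(E) = -4*E**2/9
V(l) = -4 - 8*l**2/9 (V(l) = -4 + (-4*l**2/9)*((l + l)/l) = -4 + (-4*l**2/9)*((2*l)/l) = -4 - 4*l**2/9*2 = -4 - 8*l**2/9)
(142/(V(1) + (-52 - 26)))*(-87) = (142/((-4 - 8/9*1**2) + (-52 - 26)))*(-87) = (142/((-4 - 8/9*1) - 78))*(-87) = (142/((-4 - 8/9) - 78))*(-87) = (142/(-44/9 - 78))*(-87) = (142/(-746/9))*(-87) = (142*(-9/746))*(-87) = -639/373*(-87) = 55593/373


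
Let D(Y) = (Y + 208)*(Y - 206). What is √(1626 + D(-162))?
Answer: I*√15302 ≈ 123.7*I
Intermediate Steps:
D(Y) = (-206 + Y)*(208 + Y) (D(Y) = (208 + Y)*(-206 + Y) = (-206 + Y)*(208 + Y))
√(1626 + D(-162)) = √(1626 + (-42848 + (-162)² + 2*(-162))) = √(1626 + (-42848 + 26244 - 324)) = √(1626 - 16928) = √(-15302) = I*√15302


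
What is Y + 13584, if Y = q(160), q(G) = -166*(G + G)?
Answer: -39536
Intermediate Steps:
q(G) = -332*G
Y = -53120 (Y = -332*160 = -53120)
Y + 13584 = -53120 + 13584 = -39536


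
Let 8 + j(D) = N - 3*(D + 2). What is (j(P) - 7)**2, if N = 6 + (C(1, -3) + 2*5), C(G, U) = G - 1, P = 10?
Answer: 1225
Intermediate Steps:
C(G, U) = -1 + G
N = 16 (N = 6 + ((-1 + 1) + 2*5) = 6 + (0 + 10) = 6 + 10 = 16)
j(D) = 2 - 3*D (j(D) = -8 + (16 - 3*(D + 2)) = -8 + (16 - 3*(2 + D)) = -8 + (16 + (-6 - 3*D)) = -8 + (10 - 3*D) = 2 - 3*D)
(j(P) - 7)**2 = ((2 - 3*10) - 7)**2 = ((2 - 30) - 7)**2 = (-28 - 7)**2 = (-35)**2 = 1225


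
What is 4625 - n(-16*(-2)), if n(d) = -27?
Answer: 4652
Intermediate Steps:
4625 - n(-16*(-2)) = 4625 - 1*(-27) = 4625 + 27 = 4652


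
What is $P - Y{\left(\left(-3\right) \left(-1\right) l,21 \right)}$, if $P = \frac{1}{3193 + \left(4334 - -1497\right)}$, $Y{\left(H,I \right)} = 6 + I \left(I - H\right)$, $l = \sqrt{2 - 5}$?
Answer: $- \frac{4033727}{9024} + 63 i \sqrt{3} \approx -447.0 + 109.12 i$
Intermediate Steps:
$l = i \sqrt{3}$ ($l = \sqrt{-3} = i \sqrt{3} \approx 1.732 i$)
$P = \frac{1}{9024}$ ($P = \frac{1}{3193 + \left(4334 + 1497\right)} = \frac{1}{3193 + 5831} = \frac{1}{9024} \approx 0.00011082$)
$P - Y{\left(\left(-3\right) \left(-1\right) l,21 \right)} = \frac{1}{9024} - \left(6 + 21^{2} - \left(-3\right) \left(-1\right) i \sqrt{3} \cdot 21\right) = \frac{1}{9024} - \left(6 + 441 - 3 i \sqrt{3} \cdot 21\right) = \frac{1}{9024} - \left(6 + 441 - 63 i \sqrt{3}\right) = \frac{1}{9024} - \left(447 - 63 i \sqrt{3}\right) = - \frac{4033727}{9024} + 63 i \sqrt{3}$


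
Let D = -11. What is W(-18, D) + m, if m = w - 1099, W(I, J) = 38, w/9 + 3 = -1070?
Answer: -10718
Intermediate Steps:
w = -9657 (w = -27 + 9*(-1070) = -27 - 9630 = -9657)
m = -10756 (m = -9657 - 1099 = -10756)
W(-18, D) + m = 38 - 10756 = -10718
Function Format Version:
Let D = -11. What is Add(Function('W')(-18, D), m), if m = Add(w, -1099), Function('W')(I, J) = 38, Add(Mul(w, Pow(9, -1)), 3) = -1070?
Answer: -10718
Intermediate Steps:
w = -9657 (w = Add(-27, Mul(9, -1070)) = Add(-27, -9630) = -9657)
m = -10756 (m = Add(-9657, -1099) = -10756)
Add(Function('W')(-18, D), m) = Add(38, -10756) = -10718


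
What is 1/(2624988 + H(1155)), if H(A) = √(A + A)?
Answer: 437498/1148426999639 - √2310/6890561997834 ≈ 3.8095e-7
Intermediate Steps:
H(A) = √2*√A (H(A) = √(2*A) = √2*√A)
1/(2624988 + H(1155)) = 1/(2624988 + √2*√1155) = 1/(2624988 + √2310)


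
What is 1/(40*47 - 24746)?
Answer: -1/22866 ≈ -4.3733e-5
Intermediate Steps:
1/(40*47 - 24746) = 1/(1880 - 24746) = 1/(-22866) = -1/22866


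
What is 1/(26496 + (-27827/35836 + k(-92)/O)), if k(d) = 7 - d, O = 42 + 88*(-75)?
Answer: 39168748/1037784140803 ≈ 3.7743e-5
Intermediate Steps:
O = -6558 (O = 42 - 6600 = -6558)
1/(26496 + (-27827/35836 + k(-92)/O)) = 1/(26496 + (-27827/35836 + (7 - 1*(-92))/(-6558))) = 1/(26496 + (-27827*1/35836 + (7 + 92)*(-1/6558))) = 1/(26496 + (-27827/35836 + 99*(-1/6558))) = 1/(26496 + (-27827/35836 - 33/2186)) = 1/(26496 - 31006205/39168748) = 1/(1037784140803/39168748) = 39168748/1037784140803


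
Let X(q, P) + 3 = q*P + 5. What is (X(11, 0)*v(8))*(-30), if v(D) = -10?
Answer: 600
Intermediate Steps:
X(q, P) = 2 + P*q (X(q, P) = -3 + (q*P + 5) = -3 + (P*q + 5) = -3 + (5 + P*q) = 2 + P*q)
(X(11, 0)*v(8))*(-30) = ((2 + 0*11)*(-10))*(-30) = ((2 + 0)*(-10))*(-30) = (2*(-10))*(-30) = -20*(-30) = 600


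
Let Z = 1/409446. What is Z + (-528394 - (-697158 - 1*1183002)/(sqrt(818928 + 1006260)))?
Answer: -216348809723/409446 + 313360*sqrt(456297)/152099 ≈ -5.2700e+5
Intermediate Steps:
Z = 1/409446 ≈ 2.4423e-6
Z + (-528394 - (-697158 - 1*1183002)/(sqrt(818928 + 1006260))) = 1/409446 + (-528394 - (-697158 - 1*1183002)/(sqrt(818928 + 1006260))) = 1/409446 + (-528394 - (-697158 - 1183002)/(sqrt(1825188))) = 1/409446 + (-528394 - (-1880160)/(2*sqrt(456297))) = 1/409446 + (-528394 - (-1880160)*sqrt(456297)/912594) = 1/409446 + (-528394 - (-313360)*sqrt(456297)/152099) = 1/409446 + (-528394 + 313360*sqrt(456297)/152099) = -216348809723/409446 + 313360*sqrt(456297)/152099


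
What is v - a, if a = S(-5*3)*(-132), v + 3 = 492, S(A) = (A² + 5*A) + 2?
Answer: 20553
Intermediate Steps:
S(A) = 2 + A² + 5*A
v = 489 (v = -3 + 492 = 489)
a = -20064 (a = (2 + (-5*3)² + 5*(-5*3))*(-132) = (2 + (-15)² + 5*(-15))*(-132) = (2 + 225 - 75)*(-132) = 152*(-132) = -20064)
v - a = 489 - 1*(-20064) = 489 + 20064 = 20553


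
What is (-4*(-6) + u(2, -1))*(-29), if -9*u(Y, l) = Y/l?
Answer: -6322/9 ≈ -702.44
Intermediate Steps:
u(Y, l) = -Y/(9*l)
(-4*(-6) + u(2, -1))*(-29) = (-4*(-6) - ⅑*2/(-1))*(-29) = (24 - ⅑*2*(-1))*(-29) = (24 + 2/9)*(-29) = (218/9)*(-29) = -6322/9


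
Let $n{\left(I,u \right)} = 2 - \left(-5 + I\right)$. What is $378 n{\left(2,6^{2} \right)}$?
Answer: $1890$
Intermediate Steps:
$n{\left(I,u \right)} = 7 - I$ ($n{\left(I,u \right)} = 2 - \left(-5 + I\right) = 7 - I$)
$378 n{\left(2,6^{2} \right)} = 378 \left(7 - 2\right) = 378 \cdot 5 = 1890$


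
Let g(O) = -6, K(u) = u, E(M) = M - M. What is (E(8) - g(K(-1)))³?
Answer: 216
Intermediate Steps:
E(M) = 0
(E(8) - g(K(-1)))³ = (0 - 1*(-6))³ = (0 + 6)³ = 6³ = 216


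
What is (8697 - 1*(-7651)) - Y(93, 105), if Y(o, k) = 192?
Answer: 16156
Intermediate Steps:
(8697 - 1*(-7651)) - Y(93, 105) = (8697 - 1*(-7651)) - 1*192 = (8697 + 7651) - 192 = 16348 - 192 = 16156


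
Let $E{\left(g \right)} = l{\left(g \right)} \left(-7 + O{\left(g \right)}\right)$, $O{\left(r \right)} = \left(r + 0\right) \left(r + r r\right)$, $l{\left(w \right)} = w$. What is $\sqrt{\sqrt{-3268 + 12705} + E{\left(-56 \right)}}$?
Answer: $\sqrt{9659272 + \sqrt{9437}} \approx 3108.0$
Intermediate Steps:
$O{\left(r \right)} = r \left(r + r^{2}\right)$
$E{\left(g \right)} = g \left(-7 + g^{2} \left(1 + g\right)\right)$
$\sqrt{\sqrt{-3268 + 12705} + E{\left(-56 \right)}} = \sqrt{\sqrt{-3268 + 12705} - 56 \left(-7 + \left(-56\right)^{2} \left(1 - 56\right)\right)} = \sqrt{\sqrt{9437} - 56 \left(-7 + 3136 \left(-55\right)\right)} = \sqrt{\sqrt{9437} - 56 \left(-7 - 172480\right)} = \sqrt{\sqrt{9437} - -9659272} = \sqrt{\sqrt{9437} + 9659272} = \sqrt{9659272 + \sqrt{9437}}$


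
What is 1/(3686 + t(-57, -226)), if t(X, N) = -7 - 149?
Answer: 1/3530 ≈ 0.00028329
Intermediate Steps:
t(X, N) = -156
1/(3686 + t(-57, -226)) = 1/(3686 - 156) = 1/3530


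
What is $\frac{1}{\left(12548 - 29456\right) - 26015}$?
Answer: $- \frac{1}{42923} \approx -2.3298 \cdot 10^{-5}$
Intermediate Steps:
$\frac{1}{\left(12548 - 29456\right) - 26015} = \frac{1}{-16908 - 26015} = \frac{1}{-42923} = - \frac{1}{42923}$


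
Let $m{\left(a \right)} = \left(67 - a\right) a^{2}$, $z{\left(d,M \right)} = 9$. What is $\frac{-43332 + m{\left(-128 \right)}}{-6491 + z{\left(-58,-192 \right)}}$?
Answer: $- \frac{1575774}{3241} \approx -486.2$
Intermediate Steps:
$m{\left(a \right)} = a^{2} \left(67 - a\right)$
$\frac{-43332 + m{\left(-128 \right)}}{-6491 + z{\left(-58,-192 \right)}} = \frac{-43332 + \left(-128\right)^{2} \left(67 - -128\right)}{-6491 + 9} = \frac{-43332 + 16384 \left(67 + 128\right)}{-6482} = \left(-43332 + 16384 \cdot 195\right) \left(- \frac{1}{6482}\right) = \left(-43332 + 3194880\right) \left(- \frac{1}{6482}\right) = 3151548 \left(- \frac{1}{6482}\right) = - \frac{1575774}{3241}$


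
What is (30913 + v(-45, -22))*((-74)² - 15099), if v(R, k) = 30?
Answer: -297764489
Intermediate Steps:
(30913 + v(-45, -22))*((-74)² - 15099) = (30913 + 30)*((-74)² - 15099) = 30943*(5476 - 15099) = 30943*(-9623) = -297764489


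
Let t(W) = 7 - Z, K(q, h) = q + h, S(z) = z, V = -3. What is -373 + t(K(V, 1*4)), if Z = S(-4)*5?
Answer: -346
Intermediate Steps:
Z = -20 (Z = -4*5 = -20)
K(q, h) = h + q
t(W) = 27 (t(W) = 7 - 1*(-20) = 7 + 20 = 27)
-373 + t(K(V, 1*4)) = -373 + 27 = -346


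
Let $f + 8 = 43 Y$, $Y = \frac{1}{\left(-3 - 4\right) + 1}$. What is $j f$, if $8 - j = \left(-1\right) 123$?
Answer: $- \frac{11921}{6} \approx -1986.8$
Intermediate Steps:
$j = 131$ ($j = 8 - \left(-1\right) 123 = 8 - -123 = 8 + 123 = 131$)
$Y = - \frac{1}{6}$ ($Y = \frac{1}{\left(-3 - 4\right) + 1} = \frac{1}{-7 + 1} = \frac{1}{-6} = - \frac{1}{6} \approx -0.16667$)
$f = - \frac{91}{6}$ ($f = -8 + 43 \left(- \frac{1}{6}\right) = -8 - \frac{43}{6} = - \frac{91}{6} \approx -15.167$)
$j f = 131 \left(- \frac{91}{6}\right) = - \frac{11921}{6}$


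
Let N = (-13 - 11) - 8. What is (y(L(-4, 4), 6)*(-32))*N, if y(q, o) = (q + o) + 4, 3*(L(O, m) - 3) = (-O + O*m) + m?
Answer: 31744/3 ≈ 10581.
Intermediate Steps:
L(O, m) = 3 - O/3 + m/3 + O*m/3 (L(O, m) = 3 + ((-O + O*m) + m)/3 = 3 + (m - O + O*m)/3 = 3 + (-O/3 + m/3 + O*m/3) = 3 - O/3 + m/3 + O*m/3)
N = -32 (N = -24 - 8 = -32)
y(q, o) = 4 + o + q (y(q, o) = (o + q) + 4 = 4 + o + q)
(y(L(-4, 4), 6)*(-32))*N = ((4 + 6 + (3 - ⅓*(-4) + (⅓)*4 + (⅓)*(-4)*4))*(-32))*(-32) = ((4 + 6 + (3 + 4/3 + 4/3 - 16/3))*(-32))*(-32) = ((4 + 6 + ⅓)*(-32))*(-32) = ((31/3)*(-32))*(-32) = -992/3*(-32) = 31744/3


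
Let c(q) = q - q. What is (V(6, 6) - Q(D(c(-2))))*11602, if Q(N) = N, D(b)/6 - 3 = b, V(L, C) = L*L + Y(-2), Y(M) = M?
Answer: 185632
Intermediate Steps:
c(q) = 0
V(L, C) = -2 + L² (V(L, C) = L*L - 2 = L² - 2 = -2 + L²)
D(b) = 18 + 6*b
(V(6, 6) - Q(D(c(-2))))*11602 = ((-2 + 6²) - (18 + 6*0))*11602 = ((-2 + 36) - (18 + 0))*11602 = (34 - 1*18)*11602 = (34 - 18)*11602 = 16*11602 = 185632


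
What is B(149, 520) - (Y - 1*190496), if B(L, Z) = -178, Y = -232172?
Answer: 422490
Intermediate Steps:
B(149, 520) - (Y - 1*190496) = -178 - (-232172 - 1*190496) = -178 - (-232172 - 190496) = -178 - 1*(-422668) = -178 + 422668 = 422490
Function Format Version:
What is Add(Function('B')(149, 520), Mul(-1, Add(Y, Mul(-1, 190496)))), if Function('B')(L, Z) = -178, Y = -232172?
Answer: 422490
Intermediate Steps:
Add(Function('B')(149, 520), Mul(-1, Add(Y, Mul(-1, 190496)))) = Add(-178, Mul(-1, Add(-232172, Mul(-1, 190496)))) = Add(-178, Mul(-1, Add(-232172, -190496))) = Add(-178, Mul(-1, -422668)) = Add(-178, 422668) = 422490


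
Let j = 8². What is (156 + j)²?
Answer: 48400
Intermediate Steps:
j = 64
(156 + j)² = (156 + 64)² = 220² = 48400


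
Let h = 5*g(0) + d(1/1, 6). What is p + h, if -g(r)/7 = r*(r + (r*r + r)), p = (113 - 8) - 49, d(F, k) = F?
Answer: 57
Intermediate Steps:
p = 56 (p = 105 - 49 = 56)
g(r) = -7*r*(r² + 2*r) (g(r) = -7*r*(r + (r*r + r)) = -7*r*(r + (r² + r)) = -7*r*(r + (r + r²)) = -7*r*(r² + 2*r))
h = 1 (h = 5*(7*0²*(-2 - 1*0)) + 1/1 = 5*(7*0*(-2 + 0)) + 1*1 = 5*(7*0*(-2)) + 1 = 5*0 + 1 = 0 + 1 = 1)
p + h = 56 + 1 = 57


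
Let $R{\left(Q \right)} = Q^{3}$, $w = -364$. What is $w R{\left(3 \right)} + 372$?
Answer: $-9456$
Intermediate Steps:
$w R{\left(3 \right)} + 372 = - 364 \cdot 3^{3} + 372 = \left(-364\right) 27 + 372 = -9828 + 372 = -9456$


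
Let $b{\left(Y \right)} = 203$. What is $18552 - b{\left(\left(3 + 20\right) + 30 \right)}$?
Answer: $18349$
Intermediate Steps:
$18552 - b{\left(\left(3 + 20\right) + 30 \right)} = 18552 - 203 = 18349$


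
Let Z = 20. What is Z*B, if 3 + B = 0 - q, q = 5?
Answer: -160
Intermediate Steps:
B = -8 (B = -3 + (0 - 1*5) = -3 + (0 - 5) = -3 - 5 = -8)
Z*B = 20*(-8) = -160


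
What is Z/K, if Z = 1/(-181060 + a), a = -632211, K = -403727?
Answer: 1/328339461017 ≈ 3.0456e-12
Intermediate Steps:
Z = -1/813271 (Z = 1/(-181060 - 632211) = 1/(-813271) = -1/813271 ≈ -1.2296e-6)
Z/K = -1/813271/(-403727) = -1/813271*(-1/403727) = 1/328339461017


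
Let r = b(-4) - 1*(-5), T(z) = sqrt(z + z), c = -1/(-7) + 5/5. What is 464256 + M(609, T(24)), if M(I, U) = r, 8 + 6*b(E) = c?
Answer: 3249819/7 ≈ 4.6426e+5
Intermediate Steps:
c = 8/7 (c = -1*(-1/7) + 5*(1/5) = 1/7 + 1 = 8/7 ≈ 1.1429)
T(z) = sqrt(2)*sqrt(z) (T(z) = sqrt(2*z) = sqrt(2)*sqrt(z))
b(E) = -8/7 (b(E) = -4/3 + (1/6)*(8/7) = -4/3 + 4/21 = -8/7)
r = 27/7 (r = -8/7 - 1*(-5) = -8/7 + 5 = 27/7 ≈ 3.8571)
M(I, U) = 27/7
464256 + M(609, T(24)) = 464256 + 27/7 = 3249819/7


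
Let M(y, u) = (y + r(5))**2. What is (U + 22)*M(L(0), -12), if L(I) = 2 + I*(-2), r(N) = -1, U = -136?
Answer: -114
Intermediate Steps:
L(I) = 2 - 2*I
M(y, u) = (-1 + y)**2 (M(y, u) = (y - 1)**2 = (-1 + y)**2)
(U + 22)*M(L(0), -12) = (-136 + 22)*(-1 + (2 - 2*0))**2 = -114*(-1 + (2 + 0))**2 = -114*(-1 + 2)**2 = -114*1**2 = -114*1 = -114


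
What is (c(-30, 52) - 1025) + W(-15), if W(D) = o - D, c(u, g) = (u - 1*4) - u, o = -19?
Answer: -1033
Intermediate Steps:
c(u, g) = -4 (c(u, g) = (u - 4) - u = (-4 + u) - u = -4)
W(D) = -19 - D
(c(-30, 52) - 1025) + W(-15) = (-4 - 1025) + (-19 - 1*(-15)) = -1029 + (-19 + 15) = -1029 - 4 = -1033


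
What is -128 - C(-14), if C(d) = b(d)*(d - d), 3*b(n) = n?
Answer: -128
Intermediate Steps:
b(n) = n/3
C(d) = 0 (C(d) = (d/3)*(d - d) = (d/3)*0 = 0)
-128 - C(-14) = -128 - 1*0 = -128 + 0 = -128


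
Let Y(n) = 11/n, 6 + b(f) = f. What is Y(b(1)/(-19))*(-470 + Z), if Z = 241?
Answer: -47861/5 ≈ -9572.2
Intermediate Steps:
b(f) = -6 + f
Y(b(1)/(-19))*(-470 + Z) = (11/(((-6 + 1)/(-19))))*(-470 + 241) = (11/((-5*(-1/19))))*(-229) = (11/(5/19))*(-229) = (11*(19/5))*(-229) = (209/5)*(-229) = -47861/5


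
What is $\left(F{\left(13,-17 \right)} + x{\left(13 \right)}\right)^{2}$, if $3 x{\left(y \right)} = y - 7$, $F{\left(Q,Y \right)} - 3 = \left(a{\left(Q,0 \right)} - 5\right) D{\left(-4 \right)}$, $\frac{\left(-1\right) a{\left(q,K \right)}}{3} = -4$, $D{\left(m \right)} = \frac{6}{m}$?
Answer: $\frac{121}{4} \approx 30.25$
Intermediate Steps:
$a{\left(q,K \right)} = 12$ ($a{\left(q,K \right)} = \left(-3\right) \left(-4\right) = 12$)
$F{\left(Q,Y \right)} = - \frac{15}{2}$ ($F{\left(Q,Y \right)} = 3 + \left(12 - 5\right) \frac{6}{-4} = 3 + 7 \cdot 6 \left(- \frac{1}{4}\right) = 3 + 7 \left(- \frac{3}{2}\right) = 3 - \frac{21}{2} = - \frac{15}{2}$)
$x{\left(y \right)} = - \frac{7}{3} + \frac{y}{3}$ ($x{\left(y \right)} = \frac{y - 7}{3} = \frac{-7 + y}{3} = - \frac{7}{3} + \frac{y}{3}$)
$\left(F{\left(13,-17 \right)} + x{\left(13 \right)}\right)^{2} = \left(- \frac{15}{2} + \left(- \frac{7}{3} + \frac{1}{3} \cdot 13\right)\right)^{2} = \left(- \frac{15}{2} + \left(- \frac{7}{3} + \frac{13}{3}\right)\right)^{2} = \left(- \frac{15}{2} + 2\right)^{2} = \left(- \frac{11}{2}\right)^{2} = \frac{121}{4}$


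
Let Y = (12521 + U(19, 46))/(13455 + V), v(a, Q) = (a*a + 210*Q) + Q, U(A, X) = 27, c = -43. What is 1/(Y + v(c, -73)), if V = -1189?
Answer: -6133/83120408 ≈ -7.3784e-5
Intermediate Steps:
v(a, Q) = a**2 + 211*Q (v(a, Q) = (a**2 + 210*Q) + Q = a**2 + 211*Q)
Y = 6274/6133 (Y = (12521 + 27)/(13455 - 1189) = 12548/12266 = 12548*(1/12266) = 6274/6133 ≈ 1.0230)
1/(Y + v(c, -73)) = 1/(6274/6133 + ((-43)**2 + 211*(-73))) = 1/(6274/6133 + (1849 - 15403)) = 1/(6274/6133 - 13554) = 1/(-83120408/6133) = -6133/83120408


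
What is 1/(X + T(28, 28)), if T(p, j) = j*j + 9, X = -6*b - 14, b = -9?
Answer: 1/833 ≈ 0.0012005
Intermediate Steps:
X = 40 (X = -6*(-9) - 14 = 54 - 14 = 40)
T(p, j) = 9 + j² (T(p, j) = j² + 9 = 9 + j²)
1/(X + T(28, 28)) = 1/(40 + (9 + 28²)) = 1/(40 + (9 + 784)) = 1/(40 + 793) = 1/833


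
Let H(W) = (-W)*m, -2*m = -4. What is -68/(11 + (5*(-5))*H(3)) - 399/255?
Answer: -27193/13685 ≈ -1.9871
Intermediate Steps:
m = 2 (m = -½*(-4) = 2)
H(W) = -2*W (H(W) = -W*2 = -2*W)
-68/(11 + (5*(-5))*H(3)) - 399/255 = -68/(11 + (5*(-5))*(-2*3)) - 399/255 = -68/(11 - 25*(-6)) - 399*1/255 = -68/(11 + 150) - 133/85 = -68/161 - 133/85 = -27193/13685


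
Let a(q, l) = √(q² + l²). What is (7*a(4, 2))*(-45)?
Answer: -630*√5 ≈ -1408.7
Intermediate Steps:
a(q, l) = √(l² + q²)
(7*a(4, 2))*(-45) = (7*√(2² + 4²))*(-45) = (7*√(4 + 16))*(-45) = (7*√20)*(-45) = (7*(2*√5))*(-45) = (14*√5)*(-45) = -630*√5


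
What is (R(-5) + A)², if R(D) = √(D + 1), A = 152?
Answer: 23100 + 608*I ≈ 23100.0 + 608.0*I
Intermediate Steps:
R(D) = √(1 + D)
(R(-5) + A)² = (√(1 - 5) + 152)² = (√(-4) + 152)² = (2*I + 152)² = (152 + 2*I)²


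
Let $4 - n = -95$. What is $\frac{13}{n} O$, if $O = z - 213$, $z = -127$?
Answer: $- \frac{4420}{99} \approx -44.646$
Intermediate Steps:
$n = 99$ ($n = 4 - -95 = 4 + 95 = 99$)
$O = -340$ ($O = -127 - 213 = -340$)
$\frac{13}{n} O = \frac{13}{99} \left(-340\right) = - \frac{4420}{99}$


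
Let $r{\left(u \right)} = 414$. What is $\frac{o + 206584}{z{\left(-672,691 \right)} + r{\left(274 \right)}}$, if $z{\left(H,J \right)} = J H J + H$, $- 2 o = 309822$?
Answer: $- \frac{51673}{320867490} \approx -0.00016104$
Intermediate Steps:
$o = -154911$ ($o = \left(- \frac{1}{2}\right) 309822 = -154911$)
$z{\left(H,J \right)} = H + H J^{2}$ ($z{\left(H,J \right)} = H J J + H = H J^{2} + H = H + H J^{2}$)
$\frac{o + 206584}{z{\left(-672,691 \right)} + r{\left(274 \right)}} = \frac{-154911 + 206584}{- 672 \left(1 + 691^{2}\right) + 414} = \frac{51673}{- 672 \left(1 + 477481\right) + 414} = \frac{51673}{\left(-672\right) 477482 + 414} = \frac{51673}{-320867904 + 414} = \frac{51673}{-320867490} = 51673 \left(- \frac{1}{320867490}\right) = - \frac{51673}{320867490}$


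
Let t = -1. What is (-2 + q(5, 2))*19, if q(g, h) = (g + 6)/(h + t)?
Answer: 171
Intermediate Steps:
q(g, h) = (6 + g)/(-1 + h) (q(g, h) = (g + 6)/(h - 1) = (6 + g)/(-1 + h))
(-2 + q(5, 2))*19 = (-2 + (6 + 5)/(-1 + 2))*19 = (-2 + 11/1)*19 = (-2 + 1*11)*19 = (-2 + 11)*19 = 9*19 = 171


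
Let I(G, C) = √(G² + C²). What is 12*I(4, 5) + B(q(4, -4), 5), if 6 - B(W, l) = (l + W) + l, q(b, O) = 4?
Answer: -8 + 12*√41 ≈ 68.838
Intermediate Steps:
B(W, l) = 6 - W - 2*l (B(W, l) = 6 - ((l + W) + l) = 6 - ((W + l) + l) = 6 - (W + 2*l) = 6 + (-W - 2*l) = 6 - W - 2*l)
I(G, C) = √(C² + G²)
12*I(4, 5) + B(q(4, -4), 5) = 12*√(5² + 4²) + (6 - 1*4 - 2*5) = 12*√(25 + 16) + (6 - 4 - 10) = 12*√41 - 8 = -8 + 12*√41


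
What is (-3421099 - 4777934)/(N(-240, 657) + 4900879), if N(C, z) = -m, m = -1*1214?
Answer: -2733011/1634031 ≈ -1.6726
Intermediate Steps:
m = -1214
N(C, z) = 1214 (N(C, z) = -1*(-1214) = 1214)
(-3421099 - 4777934)/(N(-240, 657) + 4900879) = (-3421099 - 4777934)/(1214 + 4900879) = -8199033/4902093 = -8199033*1/4902093 = -2733011/1634031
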